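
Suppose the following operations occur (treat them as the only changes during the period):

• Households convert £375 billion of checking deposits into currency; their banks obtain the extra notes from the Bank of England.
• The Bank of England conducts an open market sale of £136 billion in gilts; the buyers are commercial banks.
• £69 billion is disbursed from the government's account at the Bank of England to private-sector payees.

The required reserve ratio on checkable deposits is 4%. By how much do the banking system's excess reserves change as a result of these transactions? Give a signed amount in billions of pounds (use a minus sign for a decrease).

Currency withdrawal £375 billion: reserves −£375B, deposits −£375B.
OMO sale (to banks) £136 billion: reserves −£136B, deposits 0.
Government spending £69 billion: reserves +£69B, deposits +£69B.
Totals: Δreserves = −£442B, Δdeposits = −£306B.
Δrequired reserves = 4% × −£306B = −£12.24B.
Δexcess reserves = Δreserves − Δrequired = −£442B − (−£12.24B) = -£429.76 billion.

-£429.76 billion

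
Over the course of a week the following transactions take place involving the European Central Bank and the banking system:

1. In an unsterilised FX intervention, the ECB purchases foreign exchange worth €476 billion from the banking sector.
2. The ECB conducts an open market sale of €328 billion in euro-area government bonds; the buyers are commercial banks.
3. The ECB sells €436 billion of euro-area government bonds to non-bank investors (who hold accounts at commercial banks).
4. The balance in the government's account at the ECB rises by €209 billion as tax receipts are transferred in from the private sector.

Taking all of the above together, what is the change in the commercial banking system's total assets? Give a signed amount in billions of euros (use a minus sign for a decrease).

-€645 billion

ECB balance sheet:
  Assets:      Securities −€764B, Foreign assets +€476B
  Liabilities: Bank reserves −€497B, Government deposits +€209B
Commercial banking system:
  Assets:      Reserves at CB −€497B, Securities +€328B, Foreign assets −€476B
  Liabilities: Checkable deposits −€645B
Change in total bank assets = -€645 billion.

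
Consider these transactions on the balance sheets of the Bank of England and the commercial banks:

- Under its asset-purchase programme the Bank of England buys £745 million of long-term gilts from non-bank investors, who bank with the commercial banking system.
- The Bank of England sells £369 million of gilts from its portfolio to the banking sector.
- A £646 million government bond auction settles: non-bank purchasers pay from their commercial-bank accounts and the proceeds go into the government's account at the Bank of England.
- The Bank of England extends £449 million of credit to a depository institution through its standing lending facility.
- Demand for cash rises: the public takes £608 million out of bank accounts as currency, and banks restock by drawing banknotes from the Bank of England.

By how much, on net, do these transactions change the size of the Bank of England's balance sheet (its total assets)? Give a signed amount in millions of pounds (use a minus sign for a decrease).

Asset purchase (from non-banks) £745 million: a Bank of England asset is acquired → +£745M.
OMO sale (to banks) £369 million: a Bank of England asset is shed → −£369M.
Government account inflow £646 million: only the composition of liabilities changes → 0.
Discount-window loan £449 million: a Bank of England asset is acquired → +£449M.
Currency withdrawal £608 million: only the composition of liabilities changes → 0.
Net: 745 − 369 + 0 + 449 + 0 = +£825 million.

+£825 million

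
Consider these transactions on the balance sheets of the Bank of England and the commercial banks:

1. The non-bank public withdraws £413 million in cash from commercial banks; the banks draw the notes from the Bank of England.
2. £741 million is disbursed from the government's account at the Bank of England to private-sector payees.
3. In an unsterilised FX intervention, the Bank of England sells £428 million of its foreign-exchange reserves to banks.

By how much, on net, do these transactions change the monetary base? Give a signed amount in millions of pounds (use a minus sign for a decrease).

+£313 million

Currency withdrawal £413 million: just a shift between currency and reserves — both are base money → 0.
Government spending £741 million: a non-base liability converts back to reserves → +£741M.
FX sale £428 million: Bank of England balance sheet contracts → −£428M.
Net: 0 + 741 − 428 = +£313 million.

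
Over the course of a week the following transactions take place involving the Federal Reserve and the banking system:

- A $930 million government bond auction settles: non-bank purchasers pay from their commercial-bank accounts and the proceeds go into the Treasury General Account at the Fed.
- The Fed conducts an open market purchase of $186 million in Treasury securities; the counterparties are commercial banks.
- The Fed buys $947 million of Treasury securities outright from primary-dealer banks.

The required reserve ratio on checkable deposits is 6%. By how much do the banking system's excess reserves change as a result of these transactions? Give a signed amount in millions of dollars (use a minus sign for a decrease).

Government account inflow $930 million: reserves −$930M, deposits −$930M.
OMO purchase (from banks) $186 million: reserves +$186M, deposits 0.
OMO purchase (from banks) $947 million: reserves +$947M, deposits 0.
Totals: Δreserves = +$203M, Δdeposits = −$930M.
Δrequired reserves = 6% × −$930M = −$55.8M.
Δexcess reserves = Δreserves − Δrequired = +$203M − (−$55.8M) = +$258.8 million.

+$258.8 million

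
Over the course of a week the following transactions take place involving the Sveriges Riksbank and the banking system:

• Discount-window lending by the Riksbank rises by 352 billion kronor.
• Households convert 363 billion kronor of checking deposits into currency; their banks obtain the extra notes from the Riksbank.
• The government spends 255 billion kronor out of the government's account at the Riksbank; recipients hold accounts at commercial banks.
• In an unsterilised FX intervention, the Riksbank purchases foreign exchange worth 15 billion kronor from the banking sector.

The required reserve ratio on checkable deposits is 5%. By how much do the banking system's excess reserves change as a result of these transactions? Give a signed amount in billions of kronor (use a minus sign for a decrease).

+264.4 billion

Discount-window loan 352 billion kronor: reserves +352B, deposits 0.
Currency withdrawal 363 billion kronor: reserves −363B, deposits −363B.
Government spending 255 billion kronor: reserves +255B, deposits +255B.
FX purchase 15 billion kronor: reserves +15B, deposits 0.
Totals: Δreserves = +259B, Δdeposits = −108B.
Δrequired reserves = 5% × −108B = −5.4B.
Δexcess reserves = Δreserves − Δrequired = +259B − (−5.4B) = +264.4 billion.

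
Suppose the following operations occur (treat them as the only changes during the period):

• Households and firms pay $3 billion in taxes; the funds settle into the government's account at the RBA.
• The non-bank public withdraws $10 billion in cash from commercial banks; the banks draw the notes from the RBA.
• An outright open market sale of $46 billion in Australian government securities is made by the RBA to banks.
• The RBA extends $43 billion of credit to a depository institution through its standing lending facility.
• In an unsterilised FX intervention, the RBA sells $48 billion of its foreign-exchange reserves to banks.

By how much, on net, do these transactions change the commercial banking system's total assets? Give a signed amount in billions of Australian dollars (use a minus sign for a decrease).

+$30 billion

RBA balance sheet:
  Assets:      Securities −$46B, Loans to banks +$43B, Foreign assets −$48B
  Liabilities: Bank reserves −$64B, Currency in circulation +$10B, Government deposits +$3B
Commercial banking system:
  Assets:      Reserves at CB −$64B, Securities +$46B, Foreign assets +$48B
  Liabilities: Checkable deposits −$13B, Borrowings from CB +$43B
Change in total bank assets = +$30 billion.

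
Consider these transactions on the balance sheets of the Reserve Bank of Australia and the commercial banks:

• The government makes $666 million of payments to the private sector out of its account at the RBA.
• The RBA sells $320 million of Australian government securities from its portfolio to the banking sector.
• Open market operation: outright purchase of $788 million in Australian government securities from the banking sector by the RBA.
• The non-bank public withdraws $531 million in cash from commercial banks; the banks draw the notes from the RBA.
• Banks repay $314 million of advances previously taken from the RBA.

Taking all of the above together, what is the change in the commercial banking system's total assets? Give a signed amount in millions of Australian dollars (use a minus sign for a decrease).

-$179 million

Government spending $666 million: bank balance sheets expand → +$666M.
OMO sale (to banks) $320 million: just an asset swap on bank balance sheets → 0.
OMO purchase (from banks) $788 million: just an asset swap on bank balance sheets → 0.
Currency withdrawal $531 million: bank balance sheets shrink → −$531M.
Discount-window repayment $314 million: bank balance sheets shrink → −$314M.
Net: 666 + 0 + 0 − 531 − 314 = -$179 million.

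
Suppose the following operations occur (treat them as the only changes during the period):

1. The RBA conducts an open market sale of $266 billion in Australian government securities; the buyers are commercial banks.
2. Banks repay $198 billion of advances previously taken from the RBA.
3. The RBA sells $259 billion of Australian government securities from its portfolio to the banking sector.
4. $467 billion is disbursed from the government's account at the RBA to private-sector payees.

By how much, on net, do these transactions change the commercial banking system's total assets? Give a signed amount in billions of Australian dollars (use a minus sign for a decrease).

+$269 billion

RBA balance sheet:
  Assets:      Securities −$525B, Loans to banks −$198B
  Liabilities: Bank reserves −$256B, Government deposits −$467B
Commercial banking system:
  Assets:      Reserves at CB −$256B, Securities +$525B
  Liabilities: Checkable deposits +$467B, Borrowings from CB −$198B
Change in total bank assets = +$269 billion.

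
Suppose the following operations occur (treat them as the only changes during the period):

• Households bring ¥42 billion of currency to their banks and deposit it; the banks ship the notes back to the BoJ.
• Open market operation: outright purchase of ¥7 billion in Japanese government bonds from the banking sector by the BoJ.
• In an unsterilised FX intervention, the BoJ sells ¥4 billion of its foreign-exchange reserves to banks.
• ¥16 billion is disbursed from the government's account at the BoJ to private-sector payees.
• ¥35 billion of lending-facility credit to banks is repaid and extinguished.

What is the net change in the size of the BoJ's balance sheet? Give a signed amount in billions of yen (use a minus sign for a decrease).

-¥32 billion

BoJ balance sheet:
  Assets:      Securities +¥7B, Loans to banks −¥35B, Foreign assets −¥4B
  Liabilities: Bank reserves +¥26B, Currency in circulation −¥42B, Government deposits −¥16B
Change in total BoJ assets = -¥32 billion.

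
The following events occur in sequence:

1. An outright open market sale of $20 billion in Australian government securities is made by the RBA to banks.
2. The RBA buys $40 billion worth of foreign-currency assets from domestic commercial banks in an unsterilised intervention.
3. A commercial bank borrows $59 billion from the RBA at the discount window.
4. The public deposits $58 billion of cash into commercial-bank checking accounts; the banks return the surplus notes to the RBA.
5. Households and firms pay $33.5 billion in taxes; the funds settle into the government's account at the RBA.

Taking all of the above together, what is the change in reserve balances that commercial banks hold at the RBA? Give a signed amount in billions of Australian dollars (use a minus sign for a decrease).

+$103.5 billion

RBA balance sheet:
  Assets:      Securities −$20B, Loans to banks +$59B, Foreign assets +$40B
  Liabilities: Bank reserves +$103.5B, Currency in circulation −$58B, Government deposits +$33.5B
So the change in reserve balances that commercial banks hold at the RBA is +$103.5 billion.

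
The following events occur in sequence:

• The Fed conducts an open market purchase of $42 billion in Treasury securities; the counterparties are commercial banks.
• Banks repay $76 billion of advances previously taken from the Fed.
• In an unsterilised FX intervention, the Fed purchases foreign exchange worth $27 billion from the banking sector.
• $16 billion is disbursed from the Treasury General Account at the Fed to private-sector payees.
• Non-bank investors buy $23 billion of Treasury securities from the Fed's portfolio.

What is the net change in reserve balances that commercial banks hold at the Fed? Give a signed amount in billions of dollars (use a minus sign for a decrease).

-$14 billion

OMO purchase (from banks) $42 billion: the Fed pays by crediting reserve accounts → +$42B.
Discount-window repayment $76 billion: repayment is debited from reserves → −$76B.
FX purchase $27 billion: the Fed pays by crediting reserve accounts → +$27B.
Government spending $16 billion: government payments flow into bank reserve accounts → +$16B.
Asset sale (to non-banks) $23 billion: the non-bank buyers' banks settle from reserves → −$23B.
Net: 42 − 76 + 27 + 16 − 23 = -$14 billion.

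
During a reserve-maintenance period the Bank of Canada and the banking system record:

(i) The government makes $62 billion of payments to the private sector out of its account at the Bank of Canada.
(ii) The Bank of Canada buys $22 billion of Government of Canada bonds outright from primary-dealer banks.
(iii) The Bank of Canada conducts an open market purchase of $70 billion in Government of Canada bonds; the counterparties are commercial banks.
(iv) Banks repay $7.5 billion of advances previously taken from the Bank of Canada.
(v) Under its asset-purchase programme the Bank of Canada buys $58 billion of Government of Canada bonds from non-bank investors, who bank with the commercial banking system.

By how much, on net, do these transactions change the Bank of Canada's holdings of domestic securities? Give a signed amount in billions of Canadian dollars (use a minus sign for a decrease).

+$150 billion

Bank of Canada balance sheet:
  Assets:      Securities +$150B, Loans to banks −$7.5B
  Liabilities: Bank reserves +$204.5B, Government deposits −$62B
So the change in the Bank of Canada's holdings of domestic securities is +$150 billion.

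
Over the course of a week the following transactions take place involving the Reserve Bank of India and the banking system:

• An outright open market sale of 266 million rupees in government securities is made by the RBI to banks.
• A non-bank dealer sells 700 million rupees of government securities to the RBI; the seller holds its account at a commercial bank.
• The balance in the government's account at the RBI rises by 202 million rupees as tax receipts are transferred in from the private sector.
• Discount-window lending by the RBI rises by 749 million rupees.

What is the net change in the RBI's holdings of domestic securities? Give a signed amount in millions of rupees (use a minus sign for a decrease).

OMO sale (to banks) 266 million rupees: securities removed from the RBI's portfolio → −266M.
Asset purchase (from non-banks) 700 million rupees: securities added to the RBI's portfolio → +700M.
Government account inflow 202 million rupees: the RBI's securities portfolio is untouched → 0.
Discount-window loan 749 million rupees: the RBI's securities portfolio is untouched → 0.
Net: −266 + 700 + 0 + 0 = +434 million.

+434 million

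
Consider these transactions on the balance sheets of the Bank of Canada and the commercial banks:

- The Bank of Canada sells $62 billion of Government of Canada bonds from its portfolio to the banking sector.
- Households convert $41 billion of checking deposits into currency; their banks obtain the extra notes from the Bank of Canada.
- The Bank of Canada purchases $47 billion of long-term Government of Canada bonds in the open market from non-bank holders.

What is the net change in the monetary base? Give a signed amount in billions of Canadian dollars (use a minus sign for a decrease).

OMO sale (to banks) $62 billion: Bank of Canada balance sheet contracts → −$62B.
Currency withdrawal $41 billion: just a shift between currency and reserves — both are base money → 0.
Asset purchase (from non-banks) $47 billion: Bank of Canada balance sheet expands → +$47B.
Net: −62 + 0 + 47 = -$15 billion.

-$15 billion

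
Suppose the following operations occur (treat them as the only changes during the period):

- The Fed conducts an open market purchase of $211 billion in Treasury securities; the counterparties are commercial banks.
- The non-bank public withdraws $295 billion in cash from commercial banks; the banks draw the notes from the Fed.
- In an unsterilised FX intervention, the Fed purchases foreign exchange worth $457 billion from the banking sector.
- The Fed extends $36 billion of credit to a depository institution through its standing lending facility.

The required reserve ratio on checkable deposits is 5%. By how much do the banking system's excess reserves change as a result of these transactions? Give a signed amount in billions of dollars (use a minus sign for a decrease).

+$423.75 billion

OMO purchase (from banks) $211 billion: reserves +$211B, deposits 0.
Currency withdrawal $295 billion: reserves −$295B, deposits −$295B.
FX purchase $457 billion: reserves +$457B, deposits 0.
Discount-window loan $36 billion: reserves +$36B, deposits 0.
Totals: Δreserves = +$409B, Δdeposits = −$295B.
Δrequired reserves = 5% × −$295B = −$14.75B.
Δexcess reserves = Δreserves − Δrequired = +$409B − (−$14.75B) = +$423.75 billion.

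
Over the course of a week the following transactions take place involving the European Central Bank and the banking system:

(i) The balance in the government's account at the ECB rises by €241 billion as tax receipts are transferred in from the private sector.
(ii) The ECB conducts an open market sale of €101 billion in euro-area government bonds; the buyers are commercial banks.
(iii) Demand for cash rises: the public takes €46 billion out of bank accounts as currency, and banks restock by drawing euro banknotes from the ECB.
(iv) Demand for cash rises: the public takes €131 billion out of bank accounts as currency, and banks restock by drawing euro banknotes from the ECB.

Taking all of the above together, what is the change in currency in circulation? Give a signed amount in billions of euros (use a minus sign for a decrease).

+€177 billion

ECB balance sheet:
  Assets:      Securities −€101B
  Liabilities: Bank reserves −€519B, Currency in circulation +€177B, Government deposits +€241B
Commercial banking system:
  Assets:      Reserves at CB −€519B, Securities +€101B
  Liabilities: Checkable deposits −€418B
So the change in currency in circulation is +€177 billion.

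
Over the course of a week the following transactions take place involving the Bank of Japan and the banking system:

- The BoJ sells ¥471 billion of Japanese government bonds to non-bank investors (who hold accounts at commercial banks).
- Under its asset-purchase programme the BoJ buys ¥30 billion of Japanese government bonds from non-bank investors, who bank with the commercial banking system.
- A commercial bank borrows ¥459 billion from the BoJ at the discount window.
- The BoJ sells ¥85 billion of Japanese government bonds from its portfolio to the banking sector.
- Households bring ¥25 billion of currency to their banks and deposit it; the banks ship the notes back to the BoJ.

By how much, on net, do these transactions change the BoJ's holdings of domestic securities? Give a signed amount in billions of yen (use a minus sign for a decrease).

-¥526 billion

BoJ balance sheet:
  Assets:      Securities −¥526B, Loans to banks +¥459B
  Liabilities: Bank reserves −¥42B, Currency in circulation −¥25B
So the change in the BoJ's holdings of domestic securities is -¥526 billion.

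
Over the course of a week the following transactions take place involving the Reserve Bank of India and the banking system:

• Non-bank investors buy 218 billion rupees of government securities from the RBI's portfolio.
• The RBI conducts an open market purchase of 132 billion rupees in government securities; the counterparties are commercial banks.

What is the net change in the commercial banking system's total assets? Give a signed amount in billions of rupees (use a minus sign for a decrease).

-218 billion

Asset sale (to non-banks) 218 billion rupees: bank balance sheets shrink → −218B.
OMO purchase (from banks) 132 billion rupees: just an asset swap on bank balance sheets → 0.
Net: −218 + 0 = -218 billion.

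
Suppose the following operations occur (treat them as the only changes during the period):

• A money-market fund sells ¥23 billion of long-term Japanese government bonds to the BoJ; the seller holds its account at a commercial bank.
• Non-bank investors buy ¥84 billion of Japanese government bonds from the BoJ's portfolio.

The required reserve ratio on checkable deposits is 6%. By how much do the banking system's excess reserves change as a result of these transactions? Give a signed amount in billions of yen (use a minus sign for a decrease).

Asset purchase (from non-banks) ¥23 billion: reserves +¥23B, deposits +¥23B.
Asset sale (to non-banks) ¥84 billion: reserves −¥84B, deposits −¥84B.
Totals: Δreserves = −¥61B, Δdeposits = −¥61B.
Δrequired reserves = 6% × −¥61B = −¥3.66B.
Δexcess reserves = Δreserves − Δrequired = −¥61B − (−¥3.66B) = -¥57.34 billion.

-¥57.34 billion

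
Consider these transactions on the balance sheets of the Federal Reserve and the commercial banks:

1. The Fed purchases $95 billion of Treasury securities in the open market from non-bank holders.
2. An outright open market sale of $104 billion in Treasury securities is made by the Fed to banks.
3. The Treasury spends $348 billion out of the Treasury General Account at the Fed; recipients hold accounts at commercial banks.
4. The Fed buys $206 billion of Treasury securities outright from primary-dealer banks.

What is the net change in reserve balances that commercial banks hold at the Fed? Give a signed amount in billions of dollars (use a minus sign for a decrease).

+$545 billion

Fed balance sheet:
  Assets:      Securities +$197B
  Liabilities: Bank reserves +$545B, Government deposits −$348B
So the change in reserve balances that commercial banks hold at the Fed is +$545 billion.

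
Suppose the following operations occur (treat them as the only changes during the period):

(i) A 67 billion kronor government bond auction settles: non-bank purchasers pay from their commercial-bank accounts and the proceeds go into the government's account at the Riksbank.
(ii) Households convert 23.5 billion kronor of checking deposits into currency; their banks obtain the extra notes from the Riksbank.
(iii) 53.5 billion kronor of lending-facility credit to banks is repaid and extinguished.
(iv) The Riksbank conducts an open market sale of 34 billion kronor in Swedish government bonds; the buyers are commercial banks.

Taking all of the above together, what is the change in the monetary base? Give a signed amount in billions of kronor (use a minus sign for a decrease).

-154.5 billion

Riksbank balance sheet:
  Assets:      Securities −34B, Loans to banks −53.5B
  Liabilities: Bank reserves −178B, Currency in circulation +23.5B, Government deposits +67B
Commercial banking system:
  Assets:      Reserves at CB −178B, Securities +34B
  Liabilities: Checkable deposits −90.5B, Borrowings from CB −53.5B
Monetary base = currency + reserves: +23.5B + (−178B) = -154.5 billion.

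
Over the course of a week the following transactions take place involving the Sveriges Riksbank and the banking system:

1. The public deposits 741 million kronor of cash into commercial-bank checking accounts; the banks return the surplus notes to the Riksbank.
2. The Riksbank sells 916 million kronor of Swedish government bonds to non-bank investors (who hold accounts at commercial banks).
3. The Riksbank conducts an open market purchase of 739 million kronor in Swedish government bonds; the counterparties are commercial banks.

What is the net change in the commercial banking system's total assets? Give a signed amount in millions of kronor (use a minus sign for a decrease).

-175 million

Currency deposit 741 million kronor: bank balance sheets expand → +741M.
Asset sale (to non-banks) 916 million kronor: bank balance sheets shrink → −916M.
OMO purchase (from banks) 739 million kronor: just an asset swap on bank balance sheets → 0.
Net: 741 − 916 + 0 = -175 million.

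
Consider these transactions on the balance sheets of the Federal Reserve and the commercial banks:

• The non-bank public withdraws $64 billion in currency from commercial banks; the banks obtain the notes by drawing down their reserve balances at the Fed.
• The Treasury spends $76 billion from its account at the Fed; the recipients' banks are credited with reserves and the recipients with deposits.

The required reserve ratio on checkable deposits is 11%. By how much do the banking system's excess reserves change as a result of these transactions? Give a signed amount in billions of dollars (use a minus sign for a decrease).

+$10.68 billion

Currency withdrawal $64 billion: reserves −$64B, deposits −$64B.
Government spending $76 billion: reserves +$76B, deposits +$76B.
Totals: Δreserves = +$12B, Δdeposits = +$12B.
Δrequired reserves = 11% × +$12B = +$1.32B.
Δexcess reserves = Δreserves − Δrequired = +$12B − (+$1.32B) = +$10.68 billion.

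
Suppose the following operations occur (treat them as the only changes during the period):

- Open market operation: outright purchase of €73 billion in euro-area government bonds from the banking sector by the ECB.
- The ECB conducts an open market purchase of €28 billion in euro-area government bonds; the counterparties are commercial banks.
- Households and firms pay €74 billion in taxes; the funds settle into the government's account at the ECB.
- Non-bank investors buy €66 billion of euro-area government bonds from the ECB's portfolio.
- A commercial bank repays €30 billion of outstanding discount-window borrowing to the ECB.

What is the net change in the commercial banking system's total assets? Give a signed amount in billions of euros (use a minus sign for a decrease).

ECB balance sheet:
  Assets:      Securities +€35B, Loans to banks −€30B
  Liabilities: Bank reserves −€69B, Government deposits +€74B
Commercial banking system:
  Assets:      Reserves at CB −€69B, Securities −€101B
  Liabilities: Checkable deposits −€140B, Borrowings from CB −€30B
Change in total bank assets = -€170 billion.

-€170 billion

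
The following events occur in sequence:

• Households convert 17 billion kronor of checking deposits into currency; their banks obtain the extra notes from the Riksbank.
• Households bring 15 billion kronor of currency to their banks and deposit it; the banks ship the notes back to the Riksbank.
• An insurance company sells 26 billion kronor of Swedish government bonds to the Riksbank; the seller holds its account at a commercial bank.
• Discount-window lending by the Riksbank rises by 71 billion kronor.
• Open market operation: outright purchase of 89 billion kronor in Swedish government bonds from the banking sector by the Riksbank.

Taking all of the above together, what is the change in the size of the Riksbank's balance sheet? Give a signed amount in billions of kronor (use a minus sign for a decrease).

+186 billion

Riksbank balance sheet:
  Assets:      Securities +115B, Loans to banks +71B
  Liabilities: Bank reserves +184B, Currency in circulation +2B
Change in total Riksbank assets = +186 billion.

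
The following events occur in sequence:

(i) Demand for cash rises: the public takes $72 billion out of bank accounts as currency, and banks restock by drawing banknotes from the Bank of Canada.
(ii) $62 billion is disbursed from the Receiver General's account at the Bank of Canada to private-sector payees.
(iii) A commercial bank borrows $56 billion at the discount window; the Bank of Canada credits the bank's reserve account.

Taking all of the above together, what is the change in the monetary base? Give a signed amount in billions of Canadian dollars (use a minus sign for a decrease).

+$118 billion

Bank of Canada balance sheet:
  Assets:      Loans to banks +$56B
  Liabilities: Bank reserves +$46B, Currency in circulation +$72B, Government deposits −$62B
Commercial banking system:
  Assets:      Reserves at CB +$46B
  Liabilities: Checkable deposits −$10B, Borrowings from CB +$56B
Monetary base = currency + reserves: +$72B + (+$46B) = +$118 billion.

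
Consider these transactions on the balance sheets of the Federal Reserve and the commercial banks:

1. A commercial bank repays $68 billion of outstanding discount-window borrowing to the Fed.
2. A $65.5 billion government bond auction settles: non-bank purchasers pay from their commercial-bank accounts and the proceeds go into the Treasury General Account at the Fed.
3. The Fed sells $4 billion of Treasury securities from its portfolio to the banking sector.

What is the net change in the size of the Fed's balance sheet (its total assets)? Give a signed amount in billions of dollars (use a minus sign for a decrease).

-$72 billion

Discount-window repayment $68 billion: a Fed asset is shed → −$68B.
Government account inflow $65.5 billion: only the composition of liabilities changes → 0.
OMO sale (to banks) $4 billion: a Fed asset is shed → −$4B.
Net: −68 + 0 − 4 = -$72 billion.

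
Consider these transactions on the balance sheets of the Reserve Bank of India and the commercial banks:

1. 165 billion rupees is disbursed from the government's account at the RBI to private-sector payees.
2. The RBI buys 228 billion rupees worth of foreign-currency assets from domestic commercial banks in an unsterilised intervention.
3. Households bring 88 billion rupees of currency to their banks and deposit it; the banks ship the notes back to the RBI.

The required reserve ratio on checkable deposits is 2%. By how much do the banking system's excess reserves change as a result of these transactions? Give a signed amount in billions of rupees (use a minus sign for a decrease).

Government spending 165 billion rupees: reserves +165B, deposits +165B.
FX purchase 228 billion rupees: reserves +228B, deposits 0.
Currency deposit 88 billion rupees: reserves +88B, deposits +88B.
Totals: Δreserves = +481B, Δdeposits = +253B.
Δrequired reserves = 2% × +253B = +5.06B.
Δexcess reserves = Δreserves − Δrequired = +481B − (+5.06B) = +475.94 billion.

+475.94 billion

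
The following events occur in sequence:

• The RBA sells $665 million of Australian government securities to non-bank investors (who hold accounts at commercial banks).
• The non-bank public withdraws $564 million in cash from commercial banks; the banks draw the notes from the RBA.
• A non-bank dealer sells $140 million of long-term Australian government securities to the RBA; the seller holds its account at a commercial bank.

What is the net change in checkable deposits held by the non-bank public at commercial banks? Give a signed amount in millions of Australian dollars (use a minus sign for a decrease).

Asset sale (to non-banks) $665 million: non-bank counterparties' bank balances fall → −$665M.
Currency withdrawal $564 million: non-bank counterparties' bank balances fall → −$564M.
Asset purchase (from non-banks) $140 million: non-bank counterparties' bank balances rise → +$140M.
Net: −665 − 564 + 140 = -$1089 million.

-$1089 million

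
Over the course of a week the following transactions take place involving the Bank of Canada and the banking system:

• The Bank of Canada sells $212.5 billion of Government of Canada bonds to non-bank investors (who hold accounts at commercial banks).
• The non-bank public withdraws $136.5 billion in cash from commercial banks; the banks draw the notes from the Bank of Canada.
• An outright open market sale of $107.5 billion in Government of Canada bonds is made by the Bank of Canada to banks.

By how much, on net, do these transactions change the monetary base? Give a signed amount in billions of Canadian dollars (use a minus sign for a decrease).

-$320 billion

Asset sale (to non-banks) $212.5 billion: Bank of Canada balance sheet contracts → −$212.5B.
Currency withdrawal $136.5 billion: just a shift between currency and reserves — both are base money → 0.
OMO sale (to banks) $107.5 billion: Bank of Canada balance sheet contracts → −$107.5B.
Net: −212.5 + 0 − 107.5 = -$320 billion.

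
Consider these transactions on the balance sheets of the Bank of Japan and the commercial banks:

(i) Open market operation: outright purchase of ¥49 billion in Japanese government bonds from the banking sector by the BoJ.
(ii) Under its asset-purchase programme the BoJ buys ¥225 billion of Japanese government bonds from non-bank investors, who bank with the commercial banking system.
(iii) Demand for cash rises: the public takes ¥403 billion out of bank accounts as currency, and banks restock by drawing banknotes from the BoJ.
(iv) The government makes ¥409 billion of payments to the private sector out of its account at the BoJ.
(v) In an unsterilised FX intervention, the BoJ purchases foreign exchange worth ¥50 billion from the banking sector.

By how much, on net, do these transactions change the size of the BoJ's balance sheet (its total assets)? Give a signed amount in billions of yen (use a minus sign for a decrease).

+¥324 billion

OMO purchase (from banks) ¥49 billion: a BoJ asset is acquired → +¥49B.
Asset purchase (from non-banks) ¥225 billion: a BoJ asset is acquired → +¥225B.
Currency withdrawal ¥403 billion: only the composition of liabilities changes → 0.
Government spending ¥409 billion: only the composition of liabilities changes → 0.
FX purchase ¥50 billion: a BoJ asset is acquired → +¥50B.
Net: 49 + 225 + 0 + 0 + 50 = +¥324 billion.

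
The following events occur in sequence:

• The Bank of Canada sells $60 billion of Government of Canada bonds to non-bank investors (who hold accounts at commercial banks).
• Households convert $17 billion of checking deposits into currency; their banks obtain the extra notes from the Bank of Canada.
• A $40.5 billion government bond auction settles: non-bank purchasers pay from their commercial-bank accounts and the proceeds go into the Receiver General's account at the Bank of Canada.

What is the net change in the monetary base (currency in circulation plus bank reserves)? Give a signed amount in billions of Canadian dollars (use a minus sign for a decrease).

Bank of Canada balance sheet:
  Assets:      Securities −$60B
  Liabilities: Bank reserves −$117.5B, Currency in circulation +$17B, Government deposits +$40.5B
Monetary base = currency + reserves: +$17B + (−$117.5B) = -$100.5 billion.

-$100.5 billion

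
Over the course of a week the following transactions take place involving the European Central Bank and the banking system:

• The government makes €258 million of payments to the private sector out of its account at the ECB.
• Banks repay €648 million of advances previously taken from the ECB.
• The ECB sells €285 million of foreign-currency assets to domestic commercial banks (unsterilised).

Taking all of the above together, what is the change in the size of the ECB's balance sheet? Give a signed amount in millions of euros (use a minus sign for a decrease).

-€933 million

Government spending €258 million: only the composition of liabilities changes → 0.
Discount-window repayment €648 million: an ECB asset is shed → −€648M.
FX sale €285 million: an ECB asset is shed → −€285M.
Net: 0 − 648 − 285 = -€933 million.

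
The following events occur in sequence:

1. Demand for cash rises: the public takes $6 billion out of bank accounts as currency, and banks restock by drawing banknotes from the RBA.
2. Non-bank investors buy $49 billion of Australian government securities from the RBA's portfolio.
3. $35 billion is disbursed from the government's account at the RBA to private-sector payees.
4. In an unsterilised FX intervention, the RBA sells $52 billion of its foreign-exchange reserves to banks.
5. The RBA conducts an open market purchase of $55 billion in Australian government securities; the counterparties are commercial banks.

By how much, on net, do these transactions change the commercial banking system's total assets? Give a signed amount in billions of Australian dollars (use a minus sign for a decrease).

-$20 billion

RBA balance sheet:
  Assets:      Securities +$6B, Foreign assets −$52B
  Liabilities: Bank reserves −$17B, Currency in circulation +$6B, Government deposits −$35B
Commercial banking system:
  Assets:      Reserves at CB −$17B, Securities −$55B, Foreign assets +$52B
  Liabilities: Checkable deposits −$20B
Change in total bank assets = -$20 billion.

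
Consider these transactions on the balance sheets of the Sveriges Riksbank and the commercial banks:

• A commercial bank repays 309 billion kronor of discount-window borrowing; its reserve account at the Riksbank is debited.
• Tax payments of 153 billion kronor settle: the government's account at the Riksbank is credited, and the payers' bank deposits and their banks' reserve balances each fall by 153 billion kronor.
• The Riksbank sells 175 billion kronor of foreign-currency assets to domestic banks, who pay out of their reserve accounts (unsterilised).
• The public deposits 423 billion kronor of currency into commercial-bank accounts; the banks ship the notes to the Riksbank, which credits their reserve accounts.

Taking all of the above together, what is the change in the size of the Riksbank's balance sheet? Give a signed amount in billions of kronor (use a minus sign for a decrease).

Discount-window repayment 309 billion kronor: a Riksbank asset is shed → −309B.
Government account inflow 153 billion kronor: only the composition of liabilities changes → 0.
FX sale 175 billion kronor: a Riksbank asset is shed → −175B.
Currency deposit 423 billion kronor: only the composition of liabilities changes → 0.
Net: −309 + 0 − 175 + 0 = -484 billion.

-484 billion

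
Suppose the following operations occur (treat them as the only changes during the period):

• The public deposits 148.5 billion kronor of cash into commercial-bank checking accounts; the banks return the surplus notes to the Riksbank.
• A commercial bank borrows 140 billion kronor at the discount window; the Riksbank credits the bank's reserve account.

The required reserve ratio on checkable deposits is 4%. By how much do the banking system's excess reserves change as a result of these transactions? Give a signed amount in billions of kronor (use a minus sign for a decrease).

+282.56 billion

Currency deposit 148.5 billion kronor: reserves +148.5B, deposits +148.5B.
Discount-window loan 140 billion kronor: reserves +140B, deposits 0.
Totals: Δreserves = +288.5B, Δdeposits = +148.5B.
Δrequired reserves = 4% × +148.5B = +5.94B.
Δexcess reserves = Δreserves − Δrequired = +288.5B − (+5.94B) = +282.56 billion.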